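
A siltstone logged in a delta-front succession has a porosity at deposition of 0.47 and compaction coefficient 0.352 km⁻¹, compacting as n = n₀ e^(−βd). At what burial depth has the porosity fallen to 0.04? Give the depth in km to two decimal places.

7.00 km

Invert Athy's law: d = ln(n₀/n) / β
d = ln(0.47/0.04) / 0.352 = ln(11.75) / 0.352 = 2.4639 / 0.352 = 7.000 km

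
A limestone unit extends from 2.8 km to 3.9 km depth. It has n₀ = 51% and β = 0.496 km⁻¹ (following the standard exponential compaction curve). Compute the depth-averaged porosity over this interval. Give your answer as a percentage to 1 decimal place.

⟨n⟩ = (1/(d₂−d₁)) ∫ n₀ e^(−βd) dd = n₀·(e^(−β·d₁) − e^(−β·d₂)) / (β·(d₂−d₁))
e^(−0.496×2.8) = 0.2494; e^(−0.496×3.9) = 0.1445
⟨n⟩ = 0.51 × (0.2494 − 0.1445) / (0.496 × 1.1) = 0.51 × 0.1922 = 0.0980

9.8%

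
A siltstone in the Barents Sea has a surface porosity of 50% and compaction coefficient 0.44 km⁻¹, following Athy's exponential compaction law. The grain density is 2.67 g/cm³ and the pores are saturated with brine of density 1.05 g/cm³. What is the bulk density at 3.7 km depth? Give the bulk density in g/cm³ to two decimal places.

2.51 g/cm³

Porosity at depth: phi = 0.5·exp(−0.44×3.7) = 0.5×0.1963 = 0.0982
Bulk density: ρ_b = (1−phi)ρ_g + phi·ρ_f = 0.9018×2.67 + 0.0982×1.05
       = 2.408 + 0.103 = 2.511 g/cm³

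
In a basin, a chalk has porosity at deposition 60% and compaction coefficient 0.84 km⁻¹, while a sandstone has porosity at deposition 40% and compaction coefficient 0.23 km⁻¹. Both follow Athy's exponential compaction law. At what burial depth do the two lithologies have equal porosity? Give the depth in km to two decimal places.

0.66 km

Set n₀ₐ e^(−βₐd) = n₀ᵦ e^(−βᵦd) ⇒ ln(n₀ₐ/n₀ᵦ) = (βₐ − βᵦ)·d
d = ln(0.6/0.4) / (0.84 − 0.23) = 0.4055 / 0.61 = 0.665 km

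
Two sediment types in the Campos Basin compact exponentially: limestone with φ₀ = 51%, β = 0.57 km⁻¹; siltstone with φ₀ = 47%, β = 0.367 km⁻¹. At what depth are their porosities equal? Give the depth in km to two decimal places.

Set φ₀ₐ e^(−βₐd) = φ₀ᵦ e^(−βᵦd) ⇒ ln(φ₀ₐ/φ₀ᵦ) = (βₐ − βᵦ)·d
d = ln(0.51/0.47) / (0.57 − 0.367) = 0.0817 / 0.203 = 0.402 km

0.40 km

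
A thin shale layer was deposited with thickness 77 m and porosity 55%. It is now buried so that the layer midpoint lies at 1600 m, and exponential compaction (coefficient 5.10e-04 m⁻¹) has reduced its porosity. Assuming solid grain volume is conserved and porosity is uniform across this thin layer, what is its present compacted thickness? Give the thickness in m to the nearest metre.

46 m

Working in km (1 km = 1000 m; c in km⁻¹ = c in m⁻¹ × 1000):
Porosity at 1.6 km: phi = 0.55·exp(−0.51×1.6) = 0.2432
Solid-volume conservation: h(1−phi) = h₀(1−phi₀) ⇒ h = h₀·(1−phi₀)/(1−phi)
h = 0.077 × (1 − 0.55)/(1 − 0.2432) = 0.077 × 0.5946 = 0.0458 km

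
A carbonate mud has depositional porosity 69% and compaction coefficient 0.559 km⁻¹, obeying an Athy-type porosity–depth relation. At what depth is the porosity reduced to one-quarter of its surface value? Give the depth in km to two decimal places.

phi/phi₀ = 1/4 ⇒ exp(−β·d) = 1/4 ⇒ d = ln(4) / β
d = 1.3863 / 0.559 = 2.480 km

2.48 km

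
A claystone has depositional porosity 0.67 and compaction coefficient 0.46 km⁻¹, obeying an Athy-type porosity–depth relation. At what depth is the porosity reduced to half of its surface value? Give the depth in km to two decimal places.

1.51 km

phi/phi₀ = 1/2 ⇒ exp(−β·d) = 1/2 ⇒ d = ln(2) / β
d = 0.6931 / 0.46 = 1.507 km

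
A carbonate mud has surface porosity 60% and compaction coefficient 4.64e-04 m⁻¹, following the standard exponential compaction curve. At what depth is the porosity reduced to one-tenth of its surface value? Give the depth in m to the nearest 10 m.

4960 m

Working in km (1 km = 1000 m; β in km⁻¹ = β in m⁻¹ × 1000):
φ/φ₀ = 1/10 ⇒ exp(−β·d) = 1/10 ⇒ d = ln(10) / β
d = 2.3026 / 0.464 = 4.962 km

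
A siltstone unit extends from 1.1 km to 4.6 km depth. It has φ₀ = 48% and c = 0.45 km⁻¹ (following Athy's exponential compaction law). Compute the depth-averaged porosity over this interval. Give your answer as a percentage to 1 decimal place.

⟨φ⟩ = (1/(z₂−z₁)) ∫ φ₀ e^(−cz) dz = φ₀·(e^(−c·z₁) − e^(−c·z₂)) / (c·(z₂−z₁))
e^(−0.45×1.1) = 0.6096; e^(−0.45×4.6) = 0.1262
⟨φ⟩ = 0.48 × (0.6096 − 0.1262) / (0.45 × 3.5) = 0.48 × 0.3069 = 0.1473

14.7%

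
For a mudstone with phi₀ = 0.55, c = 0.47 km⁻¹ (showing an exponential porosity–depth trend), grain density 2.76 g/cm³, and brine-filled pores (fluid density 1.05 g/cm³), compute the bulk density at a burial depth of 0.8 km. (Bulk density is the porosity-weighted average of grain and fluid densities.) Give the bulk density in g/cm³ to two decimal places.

2.11 g/cm³

Porosity at depth: phi = 0.55·exp(−0.47×0.8) = 0.55×0.6866 = 0.3776
Bulk density: ρ_b = (1−phi)ρ_g + phi·ρ_f = 0.6224×2.76 + 0.3776×1.05
       = 1.718 + 0.397 = 2.114 g/cm³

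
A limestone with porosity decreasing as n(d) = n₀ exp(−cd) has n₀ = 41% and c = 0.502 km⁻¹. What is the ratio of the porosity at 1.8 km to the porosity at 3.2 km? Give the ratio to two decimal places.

2.02

n(d₁)/n(d₂) = e^(−c·d₁)/e^(−c·d₂) = e^{c(d₂−d₁)}
= exp(0.502 × 1.4) = exp(0.7028) = 2.0194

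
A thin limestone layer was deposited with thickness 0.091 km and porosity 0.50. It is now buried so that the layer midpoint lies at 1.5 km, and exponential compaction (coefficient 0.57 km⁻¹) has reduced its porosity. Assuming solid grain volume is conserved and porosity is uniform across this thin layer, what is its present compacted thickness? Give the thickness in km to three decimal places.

0.058 km

Porosity at 1.5 km: phi = 0.5·exp(−0.57×1.5) = 0.2126
Solid-volume conservation: h(1−phi) = h₀(1−phi₀) ⇒ h = h₀·(1−phi₀)/(1−phi)
h = 0.091 × (1 − 0.5)/(1 − 0.2126) = 0.091 × 0.6350 = 0.0578 km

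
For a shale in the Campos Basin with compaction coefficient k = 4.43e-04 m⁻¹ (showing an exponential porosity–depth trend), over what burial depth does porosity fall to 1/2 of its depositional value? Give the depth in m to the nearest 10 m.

1560 m

Working in km (1 km = 1000 m; k in km⁻¹ = k in m⁻¹ × 1000):
phi/phi₀ = 1/2 ⇒ exp(−k·z) = 1/2 ⇒ z = ln(2) / k
z = 0.6931 / 0.443 = 1.565 km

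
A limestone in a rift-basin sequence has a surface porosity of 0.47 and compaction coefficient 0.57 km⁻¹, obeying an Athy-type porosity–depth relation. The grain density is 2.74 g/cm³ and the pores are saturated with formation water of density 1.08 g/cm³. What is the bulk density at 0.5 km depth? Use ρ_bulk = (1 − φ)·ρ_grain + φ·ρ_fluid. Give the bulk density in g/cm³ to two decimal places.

2.15 g/cm³

Porosity at depth: phi = 0.47·exp(−0.57×0.5) = 0.47×0.7520 = 0.3534
Bulk density: ρ_b = (1−phi)ρ_g + phi·ρ_f = 0.6466×2.74 + 0.3534×1.08
       = 1.772 + 0.382 = 2.153 g/cm³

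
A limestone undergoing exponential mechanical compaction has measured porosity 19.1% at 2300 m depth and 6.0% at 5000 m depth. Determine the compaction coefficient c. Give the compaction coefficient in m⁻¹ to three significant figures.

Working in km (1 km = 1000 m; c in km⁻¹ = c in m⁻¹ × 1000):
Athy: phi(Z) = phi₀ e^(−cZ) ⇒ phi₁/phi₂ = e^{c(Z₂−Z₁)} ⇒ c = ln(phi₁/phi₂)/(Z₂−Z₁)
c = ln(0.191/0.06) / (5 − 2.3) = ln(3.183) / 2.7 = 1.1579 / 2.7 = 0.4289 km⁻¹

0.000429 m⁻¹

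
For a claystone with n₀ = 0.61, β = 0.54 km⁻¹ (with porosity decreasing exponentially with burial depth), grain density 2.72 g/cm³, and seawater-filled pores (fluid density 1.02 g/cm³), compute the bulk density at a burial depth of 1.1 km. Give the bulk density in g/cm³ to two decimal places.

Porosity at depth: n = 0.61·exp(−0.54×1.1) = 0.61×0.5521 = 0.3368
Bulk density: ρ_b = (1−n)ρ_g + n·ρ_f = 0.6632×2.72 + 0.3368×1.02
       = 1.804 + 0.344 = 2.147 g/cm³

2.15 g/cm³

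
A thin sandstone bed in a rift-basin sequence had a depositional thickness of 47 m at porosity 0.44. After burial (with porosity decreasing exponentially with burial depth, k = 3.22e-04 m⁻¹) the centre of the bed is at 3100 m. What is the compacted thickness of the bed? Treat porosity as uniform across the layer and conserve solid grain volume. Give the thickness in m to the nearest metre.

31 m

Working in km (1 km = 1000 m; k in km⁻¹ = k in m⁻¹ × 1000):
Porosity at 3.1 km: phi = 0.44·exp(−0.322×3.1) = 0.1622
Solid-volume conservation: h(1−phi) = h₀(1−phi₀) ⇒ h = h₀·(1−phi₀)/(1−phi)
h = 0.047 × (1 − 0.44)/(1 − 0.1622) = 0.047 × 0.6684 = 0.0314 km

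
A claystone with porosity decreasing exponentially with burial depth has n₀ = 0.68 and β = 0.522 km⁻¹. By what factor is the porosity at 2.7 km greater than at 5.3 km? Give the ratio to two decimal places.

3.89

n(z₁)/n(z₂) = e^(−β·z₁)/e^(−β·z₂) = e^{β(z₂−z₁)}
= exp(0.522 × 2.6) = exp(1.357) = 3.8853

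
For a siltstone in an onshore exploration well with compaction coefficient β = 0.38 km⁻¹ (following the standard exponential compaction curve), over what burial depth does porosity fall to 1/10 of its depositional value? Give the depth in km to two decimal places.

phi/phi₀ = 1/10 ⇒ exp(−β·d) = 1/10 ⇒ d = ln(10) / β
d = 2.3026 / 0.38 = 6.059 km

6.06 km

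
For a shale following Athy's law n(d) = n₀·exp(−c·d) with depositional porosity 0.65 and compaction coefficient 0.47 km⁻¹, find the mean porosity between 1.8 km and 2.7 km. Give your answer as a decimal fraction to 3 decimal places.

⟨n⟩ = (1/(d₂−d₁)) ∫ n₀ e^(−cd) dd = n₀·(e^(−c·d₁) − e^(−c·d₂)) / (c·(d₂−d₁))
e^(−0.47×1.8) = 0.4291; e^(−0.47×2.7) = 0.2811
⟨n⟩ = 0.65 × (0.4291 − 0.2811) / (0.47 × 0.9) = 0.65 × 0.3499 = 0.2274

0.227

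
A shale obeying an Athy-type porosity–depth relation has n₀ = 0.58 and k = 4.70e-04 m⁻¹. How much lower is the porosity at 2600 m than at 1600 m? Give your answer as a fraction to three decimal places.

Working in km (1 km = 1000 m; k in km⁻¹ = k in m⁻¹ × 1000):
n(1.6) = 0.58·e^(−0.47×1.6) = 0.2734
n(2.6) = 0.58·e^(−0.47×2.6) = 0.1709
Δn = 0.2734 − 0.1709 = 0.1025

0.103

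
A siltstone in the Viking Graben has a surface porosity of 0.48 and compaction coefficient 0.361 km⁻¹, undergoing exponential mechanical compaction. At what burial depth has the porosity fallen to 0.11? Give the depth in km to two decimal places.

Invert Athy's law: z = ln(φ₀/φ) / β
z = ln(0.48/0.11) / 0.361 = ln(4.364) / 0.361 = 1.4733 / 0.361 = 4.081 km

4.08 km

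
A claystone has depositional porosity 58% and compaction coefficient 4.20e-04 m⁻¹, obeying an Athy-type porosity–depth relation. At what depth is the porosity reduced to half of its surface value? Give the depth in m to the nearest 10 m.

Working in km (1 km = 1000 m; k in km⁻¹ = k in m⁻¹ × 1000):
φ/φ₀ = 1/2 ⇒ exp(−k·d) = 1/2 ⇒ d = ln(2) / k
d = 0.6931 / 0.42 = 1.650 km

1650 m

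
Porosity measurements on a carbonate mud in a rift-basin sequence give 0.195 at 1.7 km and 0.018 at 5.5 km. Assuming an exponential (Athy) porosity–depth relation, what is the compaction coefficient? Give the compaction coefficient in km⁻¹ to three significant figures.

0.627 km⁻¹

Athy: phi(d) = phi₀ e^(−cd) ⇒ phi₁/phi₂ = e^{c(d₂−d₁)} ⇒ c = ln(phi₁/phi₂)/(d₂−d₁)
c = ln(0.195/0.018) / (5.5 − 1.7) = ln(10.83) / 3.8 = 2.3826 / 3.8 = 0.627 km⁻¹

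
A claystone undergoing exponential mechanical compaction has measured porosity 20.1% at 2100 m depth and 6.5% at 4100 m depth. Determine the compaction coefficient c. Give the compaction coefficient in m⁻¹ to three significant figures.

0.000564 m⁻¹

Working in km (1 km = 1000 m; c in km⁻¹ = c in m⁻¹ × 1000):
Athy: φ(Z) = φ₀ e^(−cZ) ⇒ φ₁/φ₂ = e^{c(Z₂−Z₁)} ⇒ c = ln(φ₁/φ₂)/(Z₂−Z₁)
c = ln(0.201/0.065) / (4.1 − 2.1) = ln(3.092) / 2 = 1.1289 / 2 = 0.5645 km⁻¹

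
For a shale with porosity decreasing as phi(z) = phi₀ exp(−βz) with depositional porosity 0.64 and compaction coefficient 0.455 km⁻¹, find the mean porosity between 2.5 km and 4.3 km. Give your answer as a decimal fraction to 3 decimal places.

0.140

⟨phi⟩ = (1/(z₂−z₁)) ∫ phi₀ e^(−βz) dz = phi₀·(e^(−β·z₁) − e^(−β·z₂)) / (β·(z₂−z₁))
e^(−0.455×2.5) = 0.3206; e^(−0.455×4.3) = 0.1414
⟨phi⟩ = 0.64 × (0.3206 − 0.1414) / (0.455 × 1.8) = 0.64 × 0.2189 = 0.1401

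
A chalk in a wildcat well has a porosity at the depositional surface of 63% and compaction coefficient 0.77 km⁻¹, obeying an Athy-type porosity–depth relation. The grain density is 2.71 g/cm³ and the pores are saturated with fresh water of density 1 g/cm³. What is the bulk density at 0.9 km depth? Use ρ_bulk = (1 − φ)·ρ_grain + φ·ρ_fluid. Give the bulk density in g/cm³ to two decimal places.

Porosity at depth: φ = 0.63·exp(−0.77×0.9) = 0.63×0.5001 = 0.3150
Bulk density: ρ_b = (1−φ)ρ_g + φ·ρ_f = 0.6850×2.71 + 0.3150×1
       = 1.856 + 0.315 = 2.171 g/cm³

2.17 g/cm³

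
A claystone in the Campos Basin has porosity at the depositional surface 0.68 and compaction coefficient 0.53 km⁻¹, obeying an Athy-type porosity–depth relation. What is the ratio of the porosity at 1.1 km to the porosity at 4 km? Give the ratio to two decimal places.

4.65

φ(d₁)/φ(d₂) = e^(−c·d₁)/e^(−c·d₂) = e^{c(d₂−d₁)}
= exp(0.53 × 2.9) = exp(1.537) = 4.6506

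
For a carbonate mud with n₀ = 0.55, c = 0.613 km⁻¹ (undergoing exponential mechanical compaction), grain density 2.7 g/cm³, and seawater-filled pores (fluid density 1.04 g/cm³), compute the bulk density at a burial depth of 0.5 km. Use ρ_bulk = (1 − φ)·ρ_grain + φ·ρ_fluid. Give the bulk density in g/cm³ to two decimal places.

Porosity at depth: n = 0.55·exp(−0.613×0.5) = 0.55×0.7360 = 0.4048
Bulk density: ρ_b = (1−n)ρ_g + n·ρ_f = 0.5952×2.7 + 0.4048×1.04
       = 1.607 + 0.421 = 2.028 g/cm³

2.03 g/cm³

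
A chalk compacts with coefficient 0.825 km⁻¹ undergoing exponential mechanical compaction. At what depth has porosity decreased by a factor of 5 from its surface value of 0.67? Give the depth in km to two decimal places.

phi/phi₀ = 1/5 ⇒ exp(−c·Z) = 1/5 ⇒ Z = ln(5) / c
Z = 1.6094 / 0.825 = 1.951 km

1.95 km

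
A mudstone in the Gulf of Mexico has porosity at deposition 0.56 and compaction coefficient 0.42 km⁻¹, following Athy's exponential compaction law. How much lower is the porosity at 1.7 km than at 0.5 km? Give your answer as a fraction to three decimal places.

0.180

φ(0.5) = 0.56·e^(−0.42×0.5) = 0.4539
φ(1.7) = 0.56·e^(−0.42×1.7) = 0.2742
Δφ = 0.4539 − 0.2742 = 0.1797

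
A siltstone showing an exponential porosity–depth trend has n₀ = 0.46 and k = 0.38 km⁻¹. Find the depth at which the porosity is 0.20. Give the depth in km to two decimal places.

Invert Athy's law: z = ln(n₀/n) / k
z = ln(0.46/0.2) / 0.38 = ln(2.3) / 0.38 = 0.8329 / 0.38 = 2.192 km

2.19 km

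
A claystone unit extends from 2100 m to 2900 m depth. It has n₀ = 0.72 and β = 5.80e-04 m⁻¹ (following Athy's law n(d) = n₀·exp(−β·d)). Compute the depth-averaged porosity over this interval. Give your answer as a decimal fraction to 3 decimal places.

Working in km (1 km = 1000 m; β in km⁻¹ = β in m⁻¹ × 1000):
⟨n⟩ = (1/(d₂−d₁)) ∫ n₀ e^(−βd) dd = n₀·(e^(−β·d₁) − e^(−β·d₂)) / (β·(d₂−d₁))
e^(−0.58×2.1) = 0.2958; e^(−0.58×2.9) = 0.1860
⟨n⟩ = 0.72 × (0.2958 − 0.1860) / (0.58 × 0.8) = 0.72 × 0.2367 = 0.1704

0.170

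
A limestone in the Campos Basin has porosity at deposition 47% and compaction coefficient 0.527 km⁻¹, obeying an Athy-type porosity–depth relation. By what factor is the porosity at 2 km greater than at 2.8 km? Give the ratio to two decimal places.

phi(z₁)/phi(z₂) = e^(−β·z₁)/e^(−β·z₂) = e^{β(z₂−z₁)}
= exp(0.527 × 0.8) = exp(0.4216) = 1.5244

1.52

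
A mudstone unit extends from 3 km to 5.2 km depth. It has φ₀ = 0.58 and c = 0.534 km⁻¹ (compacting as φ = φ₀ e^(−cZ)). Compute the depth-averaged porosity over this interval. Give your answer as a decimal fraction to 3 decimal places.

⟨φ⟩ = (1/(Z₂−Z₁)) ∫ φ₀ e^(−cZ) dZ = φ₀·(e^(−c·Z₁) − e^(−c·Z₂)) / (c·(Z₂−Z₁))
e^(−0.534×3) = 0.2015; e^(−0.534×5.2) = 0.0622
⟨φ⟩ = 0.58 × (0.2015 − 0.0622) / (0.534 × 2.2) = 0.58 × 0.1185 = 0.0688

0.069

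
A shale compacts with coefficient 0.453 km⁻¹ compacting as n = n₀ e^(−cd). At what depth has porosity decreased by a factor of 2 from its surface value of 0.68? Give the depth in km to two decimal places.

n/n₀ = 1/2 ⇒ exp(−c·d) = 1/2 ⇒ d = ln(2) / c
d = 0.6931 / 0.453 = 1.530 km

1.53 km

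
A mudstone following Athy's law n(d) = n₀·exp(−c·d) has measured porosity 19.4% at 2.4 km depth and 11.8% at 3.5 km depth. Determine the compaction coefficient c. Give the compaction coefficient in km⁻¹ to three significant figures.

Athy: n(d) = n₀ e^(−cd) ⇒ n₁/n₂ = e^{c(d₂−d₁)} ⇒ c = ln(n₁/n₂)/(d₂−d₁)
c = ln(0.194/0.118) / (3.5 − 2.4) = ln(1.644) / 1.1 = 0.4972 / 1.1 = 0.452 km⁻¹

0.452 km⁻¹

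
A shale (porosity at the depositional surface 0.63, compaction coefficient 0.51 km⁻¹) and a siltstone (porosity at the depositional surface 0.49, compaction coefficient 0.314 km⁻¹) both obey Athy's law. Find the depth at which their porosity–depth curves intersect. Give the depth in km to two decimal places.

Set φ₀ₐ e^(−kₐd) = φ₀ᵦ e^(−kᵦd) ⇒ ln(φ₀ₐ/φ₀ᵦ) = (kₐ − kᵦ)·d
d = ln(0.63/0.49) / (0.51 − 0.314) = 0.2513 / 0.196 = 1.282 km

1.28 km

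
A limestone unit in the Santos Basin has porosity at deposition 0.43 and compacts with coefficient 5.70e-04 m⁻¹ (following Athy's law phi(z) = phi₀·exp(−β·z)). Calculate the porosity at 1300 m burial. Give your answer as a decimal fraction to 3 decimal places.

Working in km (1 km = 1000 m; β in km⁻¹ = β in m⁻¹ × 1000):
phi = phi₀·exp(−β·z) = 0.43 × exp(−0.57 × 1.3) = 0.43 × exp(−0.741)
  = 0.43 × 0.4766 = 0.2050

0.205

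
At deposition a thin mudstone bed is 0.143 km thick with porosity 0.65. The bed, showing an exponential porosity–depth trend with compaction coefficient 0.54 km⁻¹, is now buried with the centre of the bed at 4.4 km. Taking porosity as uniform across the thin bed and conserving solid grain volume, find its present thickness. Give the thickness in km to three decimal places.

Porosity at 4.4 km: n = 0.65·exp(−0.54×4.4) = 0.0604
Solid-volume conservation: h(1−n) = h₀(1−n₀) ⇒ h = h₀·(1−n₀)/(1−n)
h = 0.143 × (1 − 0.65)/(1 − 0.0604) = 0.143 × 0.3725 = 0.0533 km

0.053 km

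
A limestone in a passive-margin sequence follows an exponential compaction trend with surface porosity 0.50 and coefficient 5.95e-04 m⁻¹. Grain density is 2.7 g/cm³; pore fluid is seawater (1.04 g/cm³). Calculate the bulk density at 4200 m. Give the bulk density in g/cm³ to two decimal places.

Working in km (1 km = 1000 m; k in km⁻¹ = k in m⁻¹ × 1000):
Porosity at depth: phi = 0.5·exp(−0.595×4.2) = 0.5×0.0822 = 0.0411
Bulk density: ρ_b = (1−phi)ρ_g + phi·ρ_f = 0.9589×2.7 + 0.0411×1.04
       = 2.589 + 0.043 = 2.632 g/cm³

2.63 g/cm³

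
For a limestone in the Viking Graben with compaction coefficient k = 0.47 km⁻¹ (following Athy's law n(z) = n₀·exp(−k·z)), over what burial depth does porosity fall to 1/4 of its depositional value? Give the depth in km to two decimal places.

2.95 km

n/n₀ = 1/4 ⇒ exp(−k·z) = 1/4 ⇒ z = ln(4) / k
z = 1.3863 / 0.47 = 2.950 km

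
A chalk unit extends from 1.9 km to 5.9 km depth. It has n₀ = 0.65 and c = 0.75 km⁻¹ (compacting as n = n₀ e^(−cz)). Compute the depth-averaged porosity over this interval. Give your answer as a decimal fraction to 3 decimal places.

0.050

⟨n⟩ = (1/(z₂−z₁)) ∫ n₀ e^(−cz) dz = n₀·(e^(−c·z₁) − e^(−c·z₂)) / (c·(z₂−z₁))
e^(−0.75×1.9) = 0.2405; e^(−0.75×5.9) = 0.0120
⟨n⟩ = 0.65 × (0.2405 − 0.0120) / (0.75 × 4) = 0.65 × 0.0762 = 0.0495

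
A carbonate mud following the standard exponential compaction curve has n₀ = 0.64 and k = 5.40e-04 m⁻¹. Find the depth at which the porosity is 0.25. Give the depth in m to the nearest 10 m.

1740 m

Working in km (1 km = 1000 m; k in km⁻¹ = k in m⁻¹ × 1000):
Invert Athy's law: z = ln(n₀/n) / k
z = ln(0.64/0.25) / 0.54 = ln(2.56) / 0.54 = 0.9400 / 0.54 = 1.741 km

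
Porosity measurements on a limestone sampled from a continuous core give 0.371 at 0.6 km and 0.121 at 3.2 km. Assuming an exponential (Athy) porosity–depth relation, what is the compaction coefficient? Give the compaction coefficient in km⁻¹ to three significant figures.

0.431 km⁻¹

Athy: phi(d) = phi₀ e^(−βd) ⇒ phi₁/phi₂ = e^{β(d₂−d₁)} ⇒ β = ln(phi₁/phi₂)/(d₂−d₁)
β = ln(0.371/0.121) / (3.2 − 0.6) = ln(3.066) / 2.6 = 1.1204 / 2.6 = 0.4309 km⁻¹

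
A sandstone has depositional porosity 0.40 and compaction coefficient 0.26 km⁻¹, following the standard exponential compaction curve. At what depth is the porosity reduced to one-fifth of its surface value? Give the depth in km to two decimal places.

φ/φ₀ = 1/5 ⇒ exp(−β·d) = 1/5 ⇒ d = ln(5) / β
d = 1.6094 / 0.26 = 6.190 km

6.19 km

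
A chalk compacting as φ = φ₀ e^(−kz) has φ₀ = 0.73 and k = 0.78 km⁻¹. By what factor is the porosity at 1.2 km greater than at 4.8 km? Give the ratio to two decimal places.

16.58

φ(z₁)/φ(z₂) = e^(−k·z₁)/e^(−k·z₂) = e^{k(z₂−z₁)}
= exp(0.78 × 3.6) = exp(2.808) = 16.5767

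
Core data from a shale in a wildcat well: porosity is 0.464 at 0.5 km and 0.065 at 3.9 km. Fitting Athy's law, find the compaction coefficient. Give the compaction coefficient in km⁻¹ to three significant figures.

Athy: φ(d) = φ₀ e^(−kd) ⇒ φ₁/φ₂ = e^{k(d₂−d₁)} ⇒ k = ln(φ₁/φ₂)/(d₂−d₁)
k = ln(0.464/0.065) / (3.9 − 0.5) = ln(7.138) / 3.4 = 1.9655 / 3.4 = 0.5781 km⁻¹

0.578 km⁻¹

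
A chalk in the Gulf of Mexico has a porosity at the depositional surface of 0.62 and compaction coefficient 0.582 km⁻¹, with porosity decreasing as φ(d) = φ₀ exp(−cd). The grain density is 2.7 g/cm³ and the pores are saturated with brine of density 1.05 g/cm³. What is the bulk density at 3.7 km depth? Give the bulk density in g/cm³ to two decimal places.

Porosity at depth: φ = 0.62·exp(−0.582×3.7) = 0.62×0.1161 = 0.0720
Bulk density: ρ_b = (1−φ)ρ_g + φ·ρ_f = 0.9280×2.7 + 0.0720×1.05
       = 2.506 + 0.076 = 2.581 g/cm³

2.58 g/cm³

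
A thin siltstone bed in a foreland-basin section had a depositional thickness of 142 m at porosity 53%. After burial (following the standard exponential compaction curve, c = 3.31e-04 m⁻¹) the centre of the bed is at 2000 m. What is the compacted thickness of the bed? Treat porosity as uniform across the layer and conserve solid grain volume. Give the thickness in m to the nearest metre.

92 m

Working in km (1 km = 1000 m; c in km⁻¹ = c in m⁻¹ × 1000):
Porosity at 2 km: φ = 0.53·exp(−0.331×2) = 0.2734
Solid-volume conservation: h(1−φ) = h₀(1−φ₀) ⇒ h = h₀·(1−φ₀)/(1−φ)
h = 0.142 × (1 − 0.53)/(1 − 0.2734) = 0.142 × 0.6468 = 0.0919 km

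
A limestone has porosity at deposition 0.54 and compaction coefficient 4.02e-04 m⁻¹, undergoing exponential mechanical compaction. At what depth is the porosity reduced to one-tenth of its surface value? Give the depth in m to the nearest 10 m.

Working in km (1 km = 1000 m; k in km⁻¹ = k in m⁻¹ × 1000):
n/n₀ = 1/10 ⇒ exp(−k·Z) = 1/10 ⇒ Z = ln(10) / k
Z = 2.3026 / 0.402 = 5.728 km

5730 m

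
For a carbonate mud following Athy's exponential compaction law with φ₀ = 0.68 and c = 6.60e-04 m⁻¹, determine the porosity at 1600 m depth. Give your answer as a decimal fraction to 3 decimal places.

0.237

Working in km (1 km = 1000 m; c in km⁻¹ = c in m⁻¹ × 1000):
φ = φ₀·exp(−c·d) = 0.68 × exp(−0.66 × 1.6) = 0.68 × exp(−1.056)
  = 0.68 × 0.3478 = 0.2365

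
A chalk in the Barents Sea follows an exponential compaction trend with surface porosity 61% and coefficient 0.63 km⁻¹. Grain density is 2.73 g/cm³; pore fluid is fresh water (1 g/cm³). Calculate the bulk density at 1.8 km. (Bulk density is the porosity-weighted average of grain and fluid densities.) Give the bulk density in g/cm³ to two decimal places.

2.39 g/cm³

Porosity at depth: φ = 0.61·exp(−0.63×1.8) = 0.61×0.3217 = 0.1963
Bulk density: ρ_b = (1−φ)ρ_g + φ·ρ_f = 0.8037×2.73 + 0.1963×1
       = 2.194 + 0.196 = 2.390 g/cm³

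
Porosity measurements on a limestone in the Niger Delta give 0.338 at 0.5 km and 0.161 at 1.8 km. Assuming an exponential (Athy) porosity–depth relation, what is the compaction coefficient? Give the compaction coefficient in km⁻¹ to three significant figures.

Athy: φ(z) = φ₀ e^(−cz) ⇒ φ₁/φ₂ = e^{c(z₂−z₁)} ⇒ c = ln(φ₁/φ₂)/(z₂−z₁)
c = ln(0.338/0.161) / (1.8 − 0.5) = ln(2.099) / 1.3 = 0.7416 / 1.3 = 0.5705 km⁻¹

0.570 km⁻¹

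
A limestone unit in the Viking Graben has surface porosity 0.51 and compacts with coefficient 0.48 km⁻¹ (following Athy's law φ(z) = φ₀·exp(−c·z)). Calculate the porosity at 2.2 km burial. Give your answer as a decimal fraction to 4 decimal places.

0.1774

φ = φ₀·exp(−c·z) = 0.51 × exp(−0.48 × 2.2) = 0.51 × exp(−1.056)
  = 0.51 × 0.3478 = 0.1774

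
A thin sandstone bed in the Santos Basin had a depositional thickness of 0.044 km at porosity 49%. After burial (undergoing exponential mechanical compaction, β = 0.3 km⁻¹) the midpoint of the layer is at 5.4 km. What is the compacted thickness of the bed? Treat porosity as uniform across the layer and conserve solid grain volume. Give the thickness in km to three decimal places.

Porosity at 5.4 km: φ = 0.49·exp(−0.3×5.4) = 0.0970
Solid-volume conservation: h(1−φ) = h₀(1−φ₀) ⇒ h = h₀·(1−φ₀)/(1−φ)
h = 0.044 × (1 − 0.49)/(1 − 0.0970) = 0.044 × 0.5648 = 0.0248 km

0.025 km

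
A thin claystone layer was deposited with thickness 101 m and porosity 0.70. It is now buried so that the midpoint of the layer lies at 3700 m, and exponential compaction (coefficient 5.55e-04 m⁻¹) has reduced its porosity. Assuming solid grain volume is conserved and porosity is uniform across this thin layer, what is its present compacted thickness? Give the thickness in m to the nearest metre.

Working in km (1 km = 1000 m; c in km⁻¹ = c in m⁻¹ × 1000):
Porosity at 3.7 km: n = 0.7·exp(−0.555×3.7) = 0.0898
Solid-volume conservation: h(1−n) = h₀(1−n₀) ⇒ h = h₀·(1−n₀)/(1−n)
h = 0.101 × (1 − 0.7)/(1 − 0.0898) = 0.101 × 0.3296 = 0.0333 km

33 m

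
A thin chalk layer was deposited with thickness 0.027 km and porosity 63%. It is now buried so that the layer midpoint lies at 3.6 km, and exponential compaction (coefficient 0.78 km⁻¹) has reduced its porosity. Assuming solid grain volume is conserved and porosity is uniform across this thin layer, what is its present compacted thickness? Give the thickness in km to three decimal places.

0.010 km

Porosity at 3.6 km: n = 0.63·exp(−0.78×3.6) = 0.0380
Solid-volume conservation: h(1−n) = h₀(1−n₀) ⇒ h = h₀·(1−n₀)/(1−n)
h = 0.027 × (1 − 0.63)/(1 − 0.0380) = 0.027 × 0.3846 = 0.0104 km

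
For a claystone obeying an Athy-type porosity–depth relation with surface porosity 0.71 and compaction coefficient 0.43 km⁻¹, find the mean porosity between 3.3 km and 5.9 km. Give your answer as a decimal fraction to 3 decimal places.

⟨n⟩ = (1/(Z₂−Z₁)) ∫ n₀ e^(−kZ) dZ = n₀·(e^(−k·Z₁) − e^(−k·Z₂)) / (k·(Z₂−Z₁))
e^(−0.43×3.3) = 0.2420; e^(−0.43×5.9) = 0.0791
⟨n⟩ = 0.71 × (0.2420 − 0.0791) / (0.43 × 2.6) = 0.71 × 0.1457 = 0.1034

0.103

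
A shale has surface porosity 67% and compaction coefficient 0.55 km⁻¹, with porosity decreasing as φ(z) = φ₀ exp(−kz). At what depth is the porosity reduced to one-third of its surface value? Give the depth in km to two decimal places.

φ/φ₀ = 1/3 ⇒ exp(−k·z) = 1/3 ⇒ z = ln(3) / k
z = 1.0986 / 0.55 = 1.997 km

2.00 km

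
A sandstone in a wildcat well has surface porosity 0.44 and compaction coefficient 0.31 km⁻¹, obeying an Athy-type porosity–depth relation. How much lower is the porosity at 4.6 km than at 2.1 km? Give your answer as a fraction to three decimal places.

phi(2.1) = 0.44·e^(−0.31×2.1) = 0.2295
phi(4.6) = 0.44·e^(−0.31×4.6) = 0.1057
Δphi = 0.2295 − 0.1057 = 0.1238

0.124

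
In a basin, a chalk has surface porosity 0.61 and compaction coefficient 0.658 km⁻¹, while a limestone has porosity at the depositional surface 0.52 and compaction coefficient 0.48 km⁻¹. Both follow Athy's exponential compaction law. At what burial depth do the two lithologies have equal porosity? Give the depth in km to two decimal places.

0.90 km

Set φ₀ₐ e^(−kₐZ) = φ₀ᵦ e^(−kᵦZ) ⇒ ln(φ₀ₐ/φ₀ᵦ) = (kₐ − kᵦ)·Z
Z = ln(0.61/0.52) / (0.658 − 0.48) = 0.1596 / 0.178 = 0.897 km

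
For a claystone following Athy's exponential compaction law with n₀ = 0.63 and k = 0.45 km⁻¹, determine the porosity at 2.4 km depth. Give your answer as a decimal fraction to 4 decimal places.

n = n₀·exp(−k·z) = 0.63 × exp(−0.45 × 2.4) = 0.63 × exp(−1.08)
  = 0.63 × 0.3396 = 0.2139

0.2139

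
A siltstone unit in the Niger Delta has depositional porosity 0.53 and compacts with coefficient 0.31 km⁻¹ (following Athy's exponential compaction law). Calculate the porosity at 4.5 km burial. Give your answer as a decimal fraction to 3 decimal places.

n = n₀·exp(−c·z) = 0.53 × exp(−0.31 × 4.5) = 0.53 × exp(−1.395)
  = 0.53 × 0.2478 = 0.1314

0.131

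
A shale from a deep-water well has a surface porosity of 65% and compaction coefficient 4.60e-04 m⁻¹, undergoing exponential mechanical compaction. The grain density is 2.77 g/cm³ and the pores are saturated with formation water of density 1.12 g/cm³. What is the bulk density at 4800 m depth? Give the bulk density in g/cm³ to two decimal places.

Working in km (1 km = 1000 m; β in km⁻¹ = β in m⁻¹ × 1000):
Porosity at depth: n = 0.65·exp(−0.46×4.8) = 0.65×0.1099 = 0.0714
Bulk density: ρ_b = (1−n)ρ_g + n·ρ_f = 0.9286×2.77 + 0.0714×1.12
       = 2.572 + 0.080 = 2.652 g/cm³

2.65 g/cm³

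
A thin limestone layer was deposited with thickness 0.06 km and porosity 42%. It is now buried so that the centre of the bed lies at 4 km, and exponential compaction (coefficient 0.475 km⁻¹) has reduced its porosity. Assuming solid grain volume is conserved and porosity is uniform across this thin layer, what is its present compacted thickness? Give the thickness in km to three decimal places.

0.037 km

Porosity at 4 km: n = 0.42·exp(−0.475×4) = 0.0628
Solid-volume conservation: h(1−n) = h₀(1−n₀) ⇒ h = h₀·(1−n₀)/(1−n)
h = 0.06 × (1 − 0.42)/(1 − 0.0628) = 0.06 × 0.6189 = 0.0371 km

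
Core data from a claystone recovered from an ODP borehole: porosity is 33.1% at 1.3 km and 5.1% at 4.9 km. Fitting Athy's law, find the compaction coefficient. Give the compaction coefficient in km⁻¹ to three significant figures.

0.520 km⁻¹

Athy: phi(d) = phi₀ e^(−cd) ⇒ phi₁/phi₂ = e^{c(d₂−d₁)} ⇒ c = ln(phi₁/phi₂)/(d₂−d₁)
c = ln(0.331/0.051) / (4.9 − 1.3) = ln(6.49) / 3.6 = 1.8703 / 3.6 = 0.5195 km⁻¹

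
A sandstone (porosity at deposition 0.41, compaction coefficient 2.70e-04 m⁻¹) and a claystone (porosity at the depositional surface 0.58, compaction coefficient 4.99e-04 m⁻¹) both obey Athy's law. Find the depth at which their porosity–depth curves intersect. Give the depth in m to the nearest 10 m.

Working in km (1 km = 1000 m; c in km⁻¹ = c in m⁻¹ × 1000):
Set φ₀ₐ e^(−cₐz) = φ₀ᵦ e^(−cᵦz) ⇒ ln(φ₀ₐ/φ₀ᵦ) = (cₐ − cᵦ)·z
z = ln(0.41/0.58) / (0.27 − 0.499) = -0.3469 / -0.229 = 1.515 km

1510 m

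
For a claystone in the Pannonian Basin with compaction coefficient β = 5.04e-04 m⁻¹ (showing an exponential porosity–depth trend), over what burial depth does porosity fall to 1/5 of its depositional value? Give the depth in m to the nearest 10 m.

3190 m

Working in km (1 km = 1000 m; β in km⁻¹ = β in m⁻¹ × 1000):
phi/phi₀ = 1/5 ⇒ exp(−β·d) = 1/5 ⇒ d = ln(5) / β
d = 1.6094 / 0.504 = 3.193 km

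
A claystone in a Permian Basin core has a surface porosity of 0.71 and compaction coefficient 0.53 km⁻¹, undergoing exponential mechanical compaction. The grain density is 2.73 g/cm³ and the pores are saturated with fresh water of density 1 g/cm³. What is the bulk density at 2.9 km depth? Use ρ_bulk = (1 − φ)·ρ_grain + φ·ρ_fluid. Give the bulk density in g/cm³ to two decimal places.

Porosity at depth: n = 0.71·exp(−0.53×2.9) = 0.71×0.2150 = 0.1527
Bulk density: ρ_b = (1−n)ρ_g + n·ρ_f = 0.8473×2.73 + 0.1527×1
       = 2.313 + 0.153 = 2.466 g/cm³

2.47 g/cm³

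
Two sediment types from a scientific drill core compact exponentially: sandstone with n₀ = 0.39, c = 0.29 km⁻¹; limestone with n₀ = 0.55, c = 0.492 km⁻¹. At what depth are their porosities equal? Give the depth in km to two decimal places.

Set n₀ₐ e^(−cₐd) = n₀ᵦ e^(−cᵦd) ⇒ ln(n₀ₐ/n₀ᵦ) = (cₐ − cᵦ)·d
d = ln(0.39/0.55) / (0.29 − 0.492) = -0.3438 / -0.202 = 1.702 km

1.70 km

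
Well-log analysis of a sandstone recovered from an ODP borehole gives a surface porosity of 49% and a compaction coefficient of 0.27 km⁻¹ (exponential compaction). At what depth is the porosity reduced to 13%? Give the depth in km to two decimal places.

4.91 km

Invert Athy's law: Z = ln(φ₀/φ) / k
Z = ln(0.49/0.13) / 0.27 = ln(3.769) / 0.27 = 1.3269 / 0.27 = 4.914 km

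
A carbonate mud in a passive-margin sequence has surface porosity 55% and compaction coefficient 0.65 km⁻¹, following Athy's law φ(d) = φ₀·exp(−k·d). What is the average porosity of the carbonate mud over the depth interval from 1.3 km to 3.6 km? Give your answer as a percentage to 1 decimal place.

⟨φ⟩ = (1/(d₂−d₁)) ∫ φ₀ e^(−kd) dd = φ₀·(e^(−k·d₁) − e^(−k·d₂)) / (k·(d₂−d₁))
e^(−0.65×1.3) = 0.4296; e^(−0.65×3.6) = 0.0963
⟨φ⟩ = 0.55 × (0.4296 − 0.0963) / (0.65 × 2.3) = 0.55 × 0.2229 = 0.1226

12.3%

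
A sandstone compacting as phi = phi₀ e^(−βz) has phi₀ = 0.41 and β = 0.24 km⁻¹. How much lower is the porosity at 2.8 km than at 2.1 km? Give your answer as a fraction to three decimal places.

0.038

phi(2.1) = 0.41·e^(−0.24×2.1) = 0.2477
phi(2.8) = 0.41·e^(−0.24×2.8) = 0.2094
Δphi = 0.2477 − 0.2094 = 0.0383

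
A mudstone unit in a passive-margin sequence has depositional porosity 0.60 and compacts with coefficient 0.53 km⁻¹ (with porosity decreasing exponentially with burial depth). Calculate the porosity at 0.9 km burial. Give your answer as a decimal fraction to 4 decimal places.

n = n₀·exp(−β·Z) = 0.6 × exp(−0.53 × 0.9) = 0.6 × exp(−0.477)
  = 0.6 × 0.6206 = 0.3724

0.3724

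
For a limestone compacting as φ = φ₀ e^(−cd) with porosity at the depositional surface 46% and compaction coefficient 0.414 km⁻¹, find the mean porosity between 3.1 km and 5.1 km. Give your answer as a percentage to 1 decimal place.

⟨φ⟩ = (1/(d₂−d₁)) ∫ φ₀ e^(−cd) dd = φ₀·(e^(−c·d₁) − e^(−c·d₂)) / (c·(d₂−d₁))
e^(−0.414×3.1) = 0.2771; e^(−0.414×5.1) = 0.1211
⟨φ⟩ = 0.46 × (0.2771 − 0.1211) / (0.414 × 2) = 0.46 × 0.1884 = 0.0867

8.7%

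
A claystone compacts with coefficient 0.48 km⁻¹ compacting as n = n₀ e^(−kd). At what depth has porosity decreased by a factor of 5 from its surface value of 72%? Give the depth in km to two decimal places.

3.35 km

n/n₀ = 1/5 ⇒ exp(−k·d) = 1/5 ⇒ d = ln(5) / k
d = 1.6094 / 0.48 = 3.353 km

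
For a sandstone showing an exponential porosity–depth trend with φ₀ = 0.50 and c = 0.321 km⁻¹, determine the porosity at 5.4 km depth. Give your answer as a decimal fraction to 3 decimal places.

φ = φ₀·exp(−c·z) = 0.5 × exp(−0.321 × 5.4) = 0.5 × exp(−1.733)
  = 0.5 × 0.1767 = 0.0883

0.088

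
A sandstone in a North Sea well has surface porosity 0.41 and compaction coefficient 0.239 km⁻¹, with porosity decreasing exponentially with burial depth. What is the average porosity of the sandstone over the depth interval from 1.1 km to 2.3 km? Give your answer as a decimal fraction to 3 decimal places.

⟨phi⟩ = (1/(d₂−d₁)) ∫ phi₀ e^(−cd) dd = phi₀·(e^(−c·d₁) − e^(−c·d₂)) / (c·(d₂−d₁))
e^(−0.239×1.1) = 0.7688; e^(−0.239×2.3) = 0.5771
⟨phi⟩ = 0.41 × (0.7688 − 0.5771) / (0.239 × 1.2) = 0.41 × 0.6684 = 0.2740

0.274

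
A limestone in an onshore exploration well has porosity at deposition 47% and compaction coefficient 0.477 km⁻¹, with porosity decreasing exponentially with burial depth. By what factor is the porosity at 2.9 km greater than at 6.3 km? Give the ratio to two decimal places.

5.06

n(Z₁)/n(Z₂) = e^(−k·Z₁)/e^(−k·Z₂) = e^{k(Z₂−Z₁)}
= exp(0.477 × 3.4) = exp(1.622) = 5.0622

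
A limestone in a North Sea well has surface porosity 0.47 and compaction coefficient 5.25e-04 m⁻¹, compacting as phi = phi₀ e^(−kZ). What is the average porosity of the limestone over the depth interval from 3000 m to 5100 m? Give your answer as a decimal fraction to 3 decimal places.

0.059

Working in km (1 km = 1000 m; k in km⁻¹ = k in m⁻¹ × 1000):
⟨phi⟩ = (1/(Z₂−Z₁)) ∫ phi₀ e^(−kZ) dZ = phi₀·(e^(−k·Z₁) − e^(−k·Z₂)) / (k·(Z₂−Z₁))
e^(−0.525×3) = 0.2070; e^(−0.525×5.1) = 0.0687
⟨phi⟩ = 0.47 × (0.2070 − 0.0687) / (0.525 × 2.1) = 0.47 × 0.1254 = 0.0589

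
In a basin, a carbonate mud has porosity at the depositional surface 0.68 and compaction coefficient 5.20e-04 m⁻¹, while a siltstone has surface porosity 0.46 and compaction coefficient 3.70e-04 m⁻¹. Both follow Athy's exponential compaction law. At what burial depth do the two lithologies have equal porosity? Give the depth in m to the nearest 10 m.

2610 m

Working in km (1 km = 1000 m; β in km⁻¹ = β in m⁻¹ × 1000):
Set φ₀ₐ e^(−βₐZ) = φ₀ᵦ e^(−βᵦZ) ⇒ ln(φ₀ₐ/φ₀ᵦ) = (βₐ − βᵦ)·Z
Z = ln(0.68/0.46) / (0.52 − 0.37) = 0.3909 / 0.15 = 2.606 km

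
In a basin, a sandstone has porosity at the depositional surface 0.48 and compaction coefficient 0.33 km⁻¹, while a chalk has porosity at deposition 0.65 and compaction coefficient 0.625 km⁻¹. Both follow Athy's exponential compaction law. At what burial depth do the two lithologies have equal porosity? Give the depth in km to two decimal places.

Set phi₀ₐ e^(−kₐZ) = phi₀ᵦ e^(−kᵦZ) ⇒ ln(phi₀ₐ/phi₀ᵦ) = (kₐ − kᵦ)·Z
Z = ln(0.48/0.65) / (0.33 − 0.625) = -0.3032 / -0.295 = 1.028 km

1.03 km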